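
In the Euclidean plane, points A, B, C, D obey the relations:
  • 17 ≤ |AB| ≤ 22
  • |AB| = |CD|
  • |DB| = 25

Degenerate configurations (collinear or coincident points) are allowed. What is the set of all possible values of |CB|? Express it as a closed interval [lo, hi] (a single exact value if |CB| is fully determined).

|AB| ∈ [17, 22]
|BD| ∈ {25}
|CD| ∈ [17, 22]
|AD| ∈ [3, 47]
|BC| ∈ [3, 47]
|AC| ∈ [0, 69]

|CB| ∈ [3, 47]  (≈ [3.0000, 47.0000])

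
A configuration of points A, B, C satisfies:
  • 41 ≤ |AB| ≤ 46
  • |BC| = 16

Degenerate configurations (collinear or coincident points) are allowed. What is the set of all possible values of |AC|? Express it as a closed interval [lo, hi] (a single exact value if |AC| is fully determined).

|AC| ∈ [25, 62]  (≈ [25.0000, 62.0000])

|AB| ∈ [41, 46]
|BC| ∈ {16}
|AC| ∈ [25, 62]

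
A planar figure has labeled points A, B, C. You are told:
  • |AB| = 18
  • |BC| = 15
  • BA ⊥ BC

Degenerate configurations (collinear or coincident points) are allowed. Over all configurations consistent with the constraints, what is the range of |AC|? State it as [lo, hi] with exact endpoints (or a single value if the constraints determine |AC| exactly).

|AC| = 3·√(61)  (≈ 23.4307)

|AB| ∈ {18}
|BC| ∈ {15}
|AC| ∈ {3·√(61)}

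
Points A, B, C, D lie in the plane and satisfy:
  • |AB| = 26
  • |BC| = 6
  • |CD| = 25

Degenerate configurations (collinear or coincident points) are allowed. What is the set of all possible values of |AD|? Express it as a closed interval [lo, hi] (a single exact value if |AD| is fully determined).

|AB| ∈ {26}
|BC| ∈ {6}
|CD| ∈ {25}
|AC| ∈ [20, 32]
|BD| ∈ [19, 31]
|AD| ∈ [0, 57]

|AD| ∈ [0, 57]  (≈ [0.0000, 57.0000])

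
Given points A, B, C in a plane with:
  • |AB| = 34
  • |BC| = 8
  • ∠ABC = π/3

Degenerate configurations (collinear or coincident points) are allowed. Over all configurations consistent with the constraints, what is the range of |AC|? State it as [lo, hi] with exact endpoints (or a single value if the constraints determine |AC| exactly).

|AB| ∈ {34}
|BC| ∈ {8}
|AC| ∈ {2·√(237)}

|AC| = 2·√(237)  (≈ 30.7896)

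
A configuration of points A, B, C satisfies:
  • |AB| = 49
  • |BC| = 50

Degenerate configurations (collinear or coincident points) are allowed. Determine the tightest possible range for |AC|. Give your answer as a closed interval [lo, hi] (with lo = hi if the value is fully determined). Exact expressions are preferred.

|AC| ∈ [1, 99]  (≈ [1.0000, 99.0000])

|AB| ∈ {49}
|BC| ∈ {50}
|AC| ∈ [1, 99]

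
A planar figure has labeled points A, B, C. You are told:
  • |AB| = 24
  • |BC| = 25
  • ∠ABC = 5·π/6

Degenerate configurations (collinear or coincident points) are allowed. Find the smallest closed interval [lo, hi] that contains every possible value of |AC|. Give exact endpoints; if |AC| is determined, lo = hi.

|AC| = √(600·√(3) + 1201)  (≈ 47.3311)

|AB| ∈ {24}
|BC| ∈ {25}
|AC| ∈ {√(600·√(3) + 1201)}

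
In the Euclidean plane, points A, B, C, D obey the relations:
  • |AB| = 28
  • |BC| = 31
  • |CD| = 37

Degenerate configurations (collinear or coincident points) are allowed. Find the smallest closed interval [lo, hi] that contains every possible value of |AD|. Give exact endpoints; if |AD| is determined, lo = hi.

|AD| ∈ [0, 96]  (≈ [0.0000, 96.0000])

|AB| ∈ {28}
|BC| ∈ {31}
|CD| ∈ {37}
|AC| ∈ [3, 59]
|BD| ∈ [6, 68]
|AD| ∈ [0, 96]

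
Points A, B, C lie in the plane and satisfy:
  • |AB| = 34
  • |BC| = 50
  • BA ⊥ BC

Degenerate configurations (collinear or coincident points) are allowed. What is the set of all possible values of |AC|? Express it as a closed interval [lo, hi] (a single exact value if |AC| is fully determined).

|AC| = 2·√(914)  (≈ 60.4649)

|AB| ∈ {34}
|BC| ∈ {50}
|AC| ∈ {2·√(914)}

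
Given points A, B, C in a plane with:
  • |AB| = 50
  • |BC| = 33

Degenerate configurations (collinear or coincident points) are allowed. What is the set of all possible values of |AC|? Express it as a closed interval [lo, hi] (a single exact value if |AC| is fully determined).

|AC| ∈ [17, 83]  (≈ [17.0000, 83.0000])

|AB| ∈ {50}
|BC| ∈ {33}
|AC| ∈ [17, 83]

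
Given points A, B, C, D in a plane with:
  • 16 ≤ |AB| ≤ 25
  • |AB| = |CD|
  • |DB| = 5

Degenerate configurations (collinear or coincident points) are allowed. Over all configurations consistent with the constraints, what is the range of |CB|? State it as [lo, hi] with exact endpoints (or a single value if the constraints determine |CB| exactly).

|AB| ∈ [16, 25]
|BD| ∈ {5}
|CD| ∈ [16, 25]
|AD| ∈ [11, 30]
|BC| ∈ [11, 30]
|AC| ∈ [0, 55]

|CB| ∈ [11, 30]  (≈ [11.0000, 30.0000])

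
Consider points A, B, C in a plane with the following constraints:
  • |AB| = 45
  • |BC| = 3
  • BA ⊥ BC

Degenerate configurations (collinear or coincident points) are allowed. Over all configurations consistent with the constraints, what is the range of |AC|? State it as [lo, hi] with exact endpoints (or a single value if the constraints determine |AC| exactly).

|AB| ∈ {45}
|BC| ∈ {3}
|AC| ∈ {3·√(226)}

|AC| = 3·√(226)  (≈ 45.0999)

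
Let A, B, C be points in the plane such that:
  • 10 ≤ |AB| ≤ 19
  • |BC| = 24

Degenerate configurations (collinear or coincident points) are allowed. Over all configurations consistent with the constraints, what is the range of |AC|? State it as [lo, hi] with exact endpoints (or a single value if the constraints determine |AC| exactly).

|AC| ∈ [5, 43]  (≈ [5.0000, 43.0000])

|AB| ∈ [10, 19]
|BC| ∈ {24}
|AC| ∈ [5, 43]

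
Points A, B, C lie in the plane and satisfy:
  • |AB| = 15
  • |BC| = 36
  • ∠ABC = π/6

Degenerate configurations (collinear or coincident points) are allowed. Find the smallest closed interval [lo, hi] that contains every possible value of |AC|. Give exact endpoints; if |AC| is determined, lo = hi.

|AC| = 3·√(169 - 60·√(3))  (≈ 24.2011)

|AB| ∈ {15}
|BC| ∈ {36}
|AC| ∈ {3·√(169 - 60·√(3))}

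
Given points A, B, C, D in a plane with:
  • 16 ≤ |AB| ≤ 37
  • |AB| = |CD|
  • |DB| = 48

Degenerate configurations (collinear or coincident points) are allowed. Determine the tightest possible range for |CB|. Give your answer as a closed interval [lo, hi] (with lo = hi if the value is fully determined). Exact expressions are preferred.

|AB| ∈ [16, 37]
|BD| ∈ {48}
|CD| ∈ [16, 37]
|AD| ∈ [11, 85]
|BC| ∈ [11, 85]
|AC| ∈ [0, 122]

|CB| ∈ [11, 85]  (≈ [11.0000, 85.0000])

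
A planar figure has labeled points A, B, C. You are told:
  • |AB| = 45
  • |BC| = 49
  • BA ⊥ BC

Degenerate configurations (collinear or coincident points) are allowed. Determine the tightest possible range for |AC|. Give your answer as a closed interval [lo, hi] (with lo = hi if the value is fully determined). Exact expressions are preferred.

|AC| = √(4426)  (≈ 66.5282)

|AB| ∈ {45}
|BC| ∈ {49}
|AC| ∈ {√(4426)}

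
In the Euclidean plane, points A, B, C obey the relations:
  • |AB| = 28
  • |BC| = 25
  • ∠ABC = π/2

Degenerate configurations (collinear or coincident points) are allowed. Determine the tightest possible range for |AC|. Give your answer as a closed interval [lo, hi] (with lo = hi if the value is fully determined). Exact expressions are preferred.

|AC| = √(1409)  (≈ 37.5366)

|AB| ∈ {28}
|BC| ∈ {25}
|AC| ∈ {√(1409)}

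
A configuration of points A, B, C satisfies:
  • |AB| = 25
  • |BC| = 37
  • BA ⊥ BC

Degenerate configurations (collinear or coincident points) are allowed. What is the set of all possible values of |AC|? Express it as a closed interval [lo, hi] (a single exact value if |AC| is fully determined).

|AB| ∈ {25}
|BC| ∈ {37}
|AC| ∈ {√(1994)}

|AC| = √(1994)  (≈ 44.6542)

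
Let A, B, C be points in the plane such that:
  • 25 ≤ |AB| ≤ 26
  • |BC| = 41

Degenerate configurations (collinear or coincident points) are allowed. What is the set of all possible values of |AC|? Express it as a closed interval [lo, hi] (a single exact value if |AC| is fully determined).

|AC| ∈ [15, 67]  (≈ [15.0000, 67.0000])

|AB| ∈ [25, 26]
|BC| ∈ {41}
|AC| ∈ [15, 67]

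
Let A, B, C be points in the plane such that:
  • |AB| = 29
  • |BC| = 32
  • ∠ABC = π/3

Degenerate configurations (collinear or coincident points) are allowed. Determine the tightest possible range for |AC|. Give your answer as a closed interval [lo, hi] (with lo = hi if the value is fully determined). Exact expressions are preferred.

|AB| ∈ {29}
|BC| ∈ {32}
|AC| ∈ {√(937)}

|AC| = √(937)  (≈ 30.6105)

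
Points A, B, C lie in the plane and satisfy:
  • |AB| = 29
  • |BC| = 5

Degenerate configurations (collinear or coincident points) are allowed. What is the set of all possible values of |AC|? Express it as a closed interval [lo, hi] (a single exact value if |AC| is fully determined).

|AB| ∈ {29}
|BC| ∈ {5}
|AC| ∈ [24, 34]

|AC| ∈ [24, 34]  (≈ [24.0000, 34.0000])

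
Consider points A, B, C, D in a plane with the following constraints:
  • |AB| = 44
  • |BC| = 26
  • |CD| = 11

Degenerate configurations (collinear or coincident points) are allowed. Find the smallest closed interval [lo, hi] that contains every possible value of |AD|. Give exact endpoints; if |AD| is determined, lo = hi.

|AB| ∈ {44}
|BC| ∈ {26}
|CD| ∈ {11}
|AC| ∈ [18, 70]
|BD| ∈ [15, 37]
|AD| ∈ [7, 81]

|AD| ∈ [7, 81]  (≈ [7.0000, 81.0000])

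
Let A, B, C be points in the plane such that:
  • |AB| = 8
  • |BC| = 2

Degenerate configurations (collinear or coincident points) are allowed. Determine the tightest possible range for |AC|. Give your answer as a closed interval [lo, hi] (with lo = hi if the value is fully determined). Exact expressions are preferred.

|AB| ∈ {8}
|BC| ∈ {2}
|AC| ∈ [6, 10]

|AC| ∈ [6, 10]  (≈ [6.0000, 10.0000])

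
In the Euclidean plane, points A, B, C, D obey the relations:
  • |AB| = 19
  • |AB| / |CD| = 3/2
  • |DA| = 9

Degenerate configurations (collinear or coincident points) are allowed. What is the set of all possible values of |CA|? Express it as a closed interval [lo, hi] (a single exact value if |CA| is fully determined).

|CA| ∈ [11/3, 65/3]  (≈ [3.6667, 21.6667])

|AB| ∈ {19}
|AD| ∈ {9}
|CD| ∈ {38/3}
|BD| ∈ [10, 28]
|AC| ∈ [11/3, 65/3]
|BC| ∈ [0, 122/3]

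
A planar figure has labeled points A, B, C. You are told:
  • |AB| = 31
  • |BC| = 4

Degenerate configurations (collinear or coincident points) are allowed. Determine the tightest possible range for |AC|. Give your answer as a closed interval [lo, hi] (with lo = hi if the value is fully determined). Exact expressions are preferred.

|AB| ∈ {31}
|BC| ∈ {4}
|AC| ∈ [27, 35]

|AC| ∈ [27, 35]  (≈ [27.0000, 35.0000])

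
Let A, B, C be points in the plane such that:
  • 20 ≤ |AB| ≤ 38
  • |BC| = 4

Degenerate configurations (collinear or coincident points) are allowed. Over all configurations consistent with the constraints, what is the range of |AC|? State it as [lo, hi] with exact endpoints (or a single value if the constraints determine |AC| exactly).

|AC| ∈ [16, 42]  (≈ [16.0000, 42.0000])

|AB| ∈ [20, 38]
|BC| ∈ {4}
|AC| ∈ [16, 42]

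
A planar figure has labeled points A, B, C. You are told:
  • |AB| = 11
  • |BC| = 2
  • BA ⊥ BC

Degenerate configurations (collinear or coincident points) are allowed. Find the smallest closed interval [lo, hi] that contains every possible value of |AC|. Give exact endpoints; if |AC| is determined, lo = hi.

|AC| = 5·√(5)  (≈ 11.1803)

|AB| ∈ {11}
|BC| ∈ {2}
|AC| ∈ {5·√(5)}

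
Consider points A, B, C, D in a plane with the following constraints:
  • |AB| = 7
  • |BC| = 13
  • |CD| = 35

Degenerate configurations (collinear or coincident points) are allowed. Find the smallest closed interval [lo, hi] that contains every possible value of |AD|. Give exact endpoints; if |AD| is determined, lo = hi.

|AD| ∈ [15, 55]  (≈ [15.0000, 55.0000])

|AB| ∈ {7}
|BC| ∈ {13}
|CD| ∈ {35}
|AC| ∈ [6, 20]
|BD| ∈ [22, 48]
|AD| ∈ [15, 55]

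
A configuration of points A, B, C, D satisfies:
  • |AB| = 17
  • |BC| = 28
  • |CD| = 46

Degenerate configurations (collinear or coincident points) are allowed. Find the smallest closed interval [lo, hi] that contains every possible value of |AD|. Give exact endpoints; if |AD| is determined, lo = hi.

|AD| ∈ [1, 91]  (≈ [1.0000, 91.0000])

|AB| ∈ {17}
|BC| ∈ {28}
|CD| ∈ {46}
|AC| ∈ [11, 45]
|BD| ∈ [18, 74]
|AD| ∈ [1, 91]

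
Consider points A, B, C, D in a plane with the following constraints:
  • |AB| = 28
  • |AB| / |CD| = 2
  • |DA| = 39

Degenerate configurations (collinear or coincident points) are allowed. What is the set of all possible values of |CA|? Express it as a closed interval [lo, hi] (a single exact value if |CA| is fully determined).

|CA| ∈ [25, 53]  (≈ [25.0000, 53.0000])

|AB| ∈ {28}
|AD| ∈ {39}
|CD| ∈ {14}
|BD| ∈ [11, 67]
|AC| ∈ [25, 53]
|BC| ∈ [0, 81]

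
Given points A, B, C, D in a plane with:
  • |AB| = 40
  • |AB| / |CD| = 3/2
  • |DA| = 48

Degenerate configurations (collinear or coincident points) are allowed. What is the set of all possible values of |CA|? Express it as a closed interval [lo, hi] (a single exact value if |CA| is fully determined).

|AB| ∈ {40}
|AD| ∈ {48}
|CD| ∈ {80/3}
|BD| ∈ [8, 88]
|AC| ∈ [64/3, 224/3]
|BC| ∈ [0, 344/3]

|CA| ∈ [64/3, 224/3]  (≈ [21.3333, 74.6667])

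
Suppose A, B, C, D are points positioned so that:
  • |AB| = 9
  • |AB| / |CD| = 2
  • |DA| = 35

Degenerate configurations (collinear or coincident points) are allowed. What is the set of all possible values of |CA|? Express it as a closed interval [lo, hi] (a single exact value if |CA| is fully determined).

|AB| ∈ {9}
|AD| ∈ {35}
|CD| ∈ {9/2}
|BD| ∈ [26, 44]
|AC| ∈ [61/2, 79/2]
|BC| ∈ [43/2, 97/2]

|CA| ∈ [61/2, 79/2]  (≈ [30.5000, 39.5000])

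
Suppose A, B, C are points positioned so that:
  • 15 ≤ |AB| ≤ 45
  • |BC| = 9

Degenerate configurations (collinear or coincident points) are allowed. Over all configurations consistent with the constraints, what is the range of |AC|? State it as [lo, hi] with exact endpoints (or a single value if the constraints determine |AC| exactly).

|AC| ∈ [6, 54]  (≈ [6.0000, 54.0000])

|AB| ∈ [15, 45]
|BC| ∈ {9}
|AC| ∈ [6, 54]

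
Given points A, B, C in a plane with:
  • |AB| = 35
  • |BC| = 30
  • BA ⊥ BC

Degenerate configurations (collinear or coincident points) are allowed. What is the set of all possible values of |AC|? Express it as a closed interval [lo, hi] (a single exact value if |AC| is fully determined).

|AC| = 5·√(85)  (≈ 46.0977)

|AB| ∈ {35}
|BC| ∈ {30}
|AC| ∈ {5·√(85)}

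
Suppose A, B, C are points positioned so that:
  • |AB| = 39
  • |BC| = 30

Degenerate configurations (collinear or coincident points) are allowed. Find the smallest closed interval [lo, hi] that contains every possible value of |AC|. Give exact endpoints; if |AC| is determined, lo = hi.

|AB| ∈ {39}
|BC| ∈ {30}
|AC| ∈ [9, 69]

|AC| ∈ [9, 69]  (≈ [9.0000, 69.0000])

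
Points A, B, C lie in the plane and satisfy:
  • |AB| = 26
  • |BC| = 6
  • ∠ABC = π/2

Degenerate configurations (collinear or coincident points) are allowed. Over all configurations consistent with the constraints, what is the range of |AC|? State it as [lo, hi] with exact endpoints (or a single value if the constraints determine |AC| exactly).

|AC| = 2·√(178)  (≈ 26.6833)

|AB| ∈ {26}
|BC| ∈ {6}
|AC| ∈ {2·√(178)}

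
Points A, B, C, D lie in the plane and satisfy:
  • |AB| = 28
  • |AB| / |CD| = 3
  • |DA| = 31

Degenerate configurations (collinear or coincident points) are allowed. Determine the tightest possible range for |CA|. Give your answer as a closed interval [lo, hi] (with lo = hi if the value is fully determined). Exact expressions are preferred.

|CA| ∈ [65/3, 121/3]  (≈ [21.6667, 40.3333])

|AB| ∈ {28}
|AD| ∈ {31}
|CD| ∈ {28/3}
|BD| ∈ [3, 59]
|AC| ∈ [65/3, 121/3]
|BC| ∈ [0, 205/3]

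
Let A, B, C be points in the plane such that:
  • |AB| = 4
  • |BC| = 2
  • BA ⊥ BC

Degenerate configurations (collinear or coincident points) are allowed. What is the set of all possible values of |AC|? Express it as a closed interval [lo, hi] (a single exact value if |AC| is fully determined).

|AB| ∈ {4}
|BC| ∈ {2}
|AC| ∈ {2·√(5)}

|AC| = 2·√(5)  (≈ 4.4721)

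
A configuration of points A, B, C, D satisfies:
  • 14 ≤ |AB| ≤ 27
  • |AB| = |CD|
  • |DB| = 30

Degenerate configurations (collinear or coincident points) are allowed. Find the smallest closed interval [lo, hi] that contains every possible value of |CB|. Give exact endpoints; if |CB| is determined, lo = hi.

|AB| ∈ [14, 27]
|BD| ∈ {30}
|CD| ∈ [14, 27]
|AD| ∈ [3, 57]
|BC| ∈ [3, 57]
|AC| ∈ [0, 84]

|CB| ∈ [3, 57]  (≈ [3.0000, 57.0000])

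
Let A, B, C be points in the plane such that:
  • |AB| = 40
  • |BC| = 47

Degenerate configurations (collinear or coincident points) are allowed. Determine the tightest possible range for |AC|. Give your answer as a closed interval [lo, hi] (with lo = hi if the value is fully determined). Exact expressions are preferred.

|AC| ∈ [7, 87]  (≈ [7.0000, 87.0000])

|AB| ∈ {40}
|BC| ∈ {47}
|AC| ∈ [7, 87]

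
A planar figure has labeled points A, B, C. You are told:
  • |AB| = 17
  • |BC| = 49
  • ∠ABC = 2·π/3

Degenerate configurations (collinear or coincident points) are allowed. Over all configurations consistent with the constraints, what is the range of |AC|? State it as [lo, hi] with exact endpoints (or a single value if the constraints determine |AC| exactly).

|AC| = √(3523)  (≈ 59.3549)

|AB| ∈ {17}
|BC| ∈ {49}
|AC| ∈ {√(3523)}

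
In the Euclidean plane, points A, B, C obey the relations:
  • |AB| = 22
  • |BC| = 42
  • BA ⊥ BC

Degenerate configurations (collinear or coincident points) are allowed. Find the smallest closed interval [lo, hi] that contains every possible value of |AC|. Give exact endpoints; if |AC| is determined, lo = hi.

|AC| = 2·√(562)  (≈ 47.4131)

|AB| ∈ {22}
|BC| ∈ {42}
|AC| ∈ {2·√(562)}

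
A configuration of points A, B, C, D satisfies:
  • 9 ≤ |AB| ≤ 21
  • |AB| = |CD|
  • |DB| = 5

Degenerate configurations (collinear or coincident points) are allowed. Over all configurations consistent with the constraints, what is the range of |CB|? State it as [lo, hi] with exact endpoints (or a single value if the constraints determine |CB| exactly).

|CB| ∈ [4, 26]  (≈ [4.0000, 26.0000])

|AB| ∈ [9, 21]
|BD| ∈ {5}
|CD| ∈ [9, 21]
|AD| ∈ [4, 26]
|BC| ∈ [4, 26]
|AC| ∈ [0, 47]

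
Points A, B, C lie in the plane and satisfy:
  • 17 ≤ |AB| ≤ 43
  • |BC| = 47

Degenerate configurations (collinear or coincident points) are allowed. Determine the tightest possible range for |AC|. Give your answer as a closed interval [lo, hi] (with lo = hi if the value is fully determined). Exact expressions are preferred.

|AC| ∈ [4, 90]  (≈ [4.0000, 90.0000])

|AB| ∈ [17, 43]
|BC| ∈ {47}
|AC| ∈ [4, 90]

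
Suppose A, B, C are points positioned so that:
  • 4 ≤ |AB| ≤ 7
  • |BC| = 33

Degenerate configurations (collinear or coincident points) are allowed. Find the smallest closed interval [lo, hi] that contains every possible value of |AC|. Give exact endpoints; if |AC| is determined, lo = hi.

|AB| ∈ [4, 7]
|BC| ∈ {33}
|AC| ∈ [26, 40]

|AC| ∈ [26, 40]  (≈ [26.0000, 40.0000])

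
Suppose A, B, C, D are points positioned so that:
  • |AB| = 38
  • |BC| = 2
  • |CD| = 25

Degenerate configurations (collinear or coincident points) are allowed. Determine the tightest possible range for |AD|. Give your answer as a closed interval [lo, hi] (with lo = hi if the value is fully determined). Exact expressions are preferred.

|AD| ∈ [11, 65]  (≈ [11.0000, 65.0000])

|AB| ∈ {38}
|BC| ∈ {2}
|CD| ∈ {25}
|AC| ∈ [36, 40]
|BD| ∈ [23, 27]
|AD| ∈ [11, 65]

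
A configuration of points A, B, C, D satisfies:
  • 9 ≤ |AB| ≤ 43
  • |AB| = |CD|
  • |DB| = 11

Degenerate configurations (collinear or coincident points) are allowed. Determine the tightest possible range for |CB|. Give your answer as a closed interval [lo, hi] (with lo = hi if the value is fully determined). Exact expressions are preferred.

|AB| ∈ [9, 43]
|BD| ∈ {11}
|CD| ∈ [9, 43]
|AD| ∈ [0, 54]
|BC| ∈ [0, 54]
|AC| ∈ [0, 97]

|CB| ∈ [0, 54]  (≈ [0.0000, 54.0000])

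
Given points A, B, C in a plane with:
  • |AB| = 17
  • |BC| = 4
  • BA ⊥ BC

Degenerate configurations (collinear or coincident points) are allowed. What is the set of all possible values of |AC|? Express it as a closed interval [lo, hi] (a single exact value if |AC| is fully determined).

|AC| = √(305)  (≈ 17.4642)

|AB| ∈ {17}
|BC| ∈ {4}
|AC| ∈ {√(305)}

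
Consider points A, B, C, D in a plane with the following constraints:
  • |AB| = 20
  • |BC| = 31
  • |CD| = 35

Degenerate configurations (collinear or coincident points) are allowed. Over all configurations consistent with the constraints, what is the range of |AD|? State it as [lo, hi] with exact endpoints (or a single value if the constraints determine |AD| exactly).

|AD| ∈ [0, 86]  (≈ [0.0000, 86.0000])

|AB| ∈ {20}
|BC| ∈ {31}
|CD| ∈ {35}
|AC| ∈ [11, 51]
|BD| ∈ [4, 66]
|AD| ∈ [0, 86]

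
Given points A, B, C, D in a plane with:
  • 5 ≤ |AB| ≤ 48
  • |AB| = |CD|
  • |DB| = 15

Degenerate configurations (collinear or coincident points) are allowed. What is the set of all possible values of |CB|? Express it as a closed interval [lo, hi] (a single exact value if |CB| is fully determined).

|AB| ∈ [5, 48]
|BD| ∈ {15}
|CD| ∈ [5, 48]
|AD| ∈ [0, 63]
|BC| ∈ [0, 63]
|AC| ∈ [0, 111]

|CB| ∈ [0, 63]  (≈ [0.0000, 63.0000])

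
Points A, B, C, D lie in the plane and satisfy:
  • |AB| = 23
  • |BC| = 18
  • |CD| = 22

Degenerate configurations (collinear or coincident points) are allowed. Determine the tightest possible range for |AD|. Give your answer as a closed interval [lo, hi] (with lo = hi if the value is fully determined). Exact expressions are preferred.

|AB| ∈ {23}
|BC| ∈ {18}
|CD| ∈ {22}
|AC| ∈ [5, 41]
|BD| ∈ [4, 40]
|AD| ∈ [0, 63]

|AD| ∈ [0, 63]  (≈ [0.0000, 63.0000])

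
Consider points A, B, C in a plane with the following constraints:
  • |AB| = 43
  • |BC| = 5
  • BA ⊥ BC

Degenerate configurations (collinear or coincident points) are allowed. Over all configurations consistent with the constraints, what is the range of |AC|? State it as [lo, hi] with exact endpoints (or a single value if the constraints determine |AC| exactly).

|AC| = √(1874)  (≈ 43.2897)

|AB| ∈ {43}
|BC| ∈ {5}
|AC| ∈ {√(1874)}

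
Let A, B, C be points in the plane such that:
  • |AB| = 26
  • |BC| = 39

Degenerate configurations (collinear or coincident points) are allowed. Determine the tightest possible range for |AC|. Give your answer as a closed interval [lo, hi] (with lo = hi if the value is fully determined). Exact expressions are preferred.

|AC| ∈ [13, 65]  (≈ [13.0000, 65.0000])

|AB| ∈ {26}
|BC| ∈ {39}
|AC| ∈ [13, 65]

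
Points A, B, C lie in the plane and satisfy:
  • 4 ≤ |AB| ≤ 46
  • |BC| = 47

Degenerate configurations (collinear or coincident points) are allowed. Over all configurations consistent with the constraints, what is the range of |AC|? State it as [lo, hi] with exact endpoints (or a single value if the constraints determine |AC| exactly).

|AB| ∈ [4, 46]
|BC| ∈ {47}
|AC| ∈ [1, 93]

|AC| ∈ [1, 93]  (≈ [1.0000, 93.0000])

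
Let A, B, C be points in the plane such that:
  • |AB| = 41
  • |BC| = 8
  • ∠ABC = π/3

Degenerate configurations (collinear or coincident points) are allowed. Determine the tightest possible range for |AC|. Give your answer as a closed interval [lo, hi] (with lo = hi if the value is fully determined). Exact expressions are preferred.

|AC| = √(1417)  (≈ 37.6431)

|AB| ∈ {41}
|BC| ∈ {8}
|AC| ∈ {√(1417)}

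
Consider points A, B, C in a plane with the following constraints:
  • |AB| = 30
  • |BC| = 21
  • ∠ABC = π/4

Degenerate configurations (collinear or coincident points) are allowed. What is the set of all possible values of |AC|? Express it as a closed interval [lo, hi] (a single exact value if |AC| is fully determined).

|AC| = 3·√(149 - 70·√(2))  (≈ 21.2143)

|AB| ∈ {30}
|BC| ∈ {21}
|AC| ∈ {3·√(149 - 70·√(2))}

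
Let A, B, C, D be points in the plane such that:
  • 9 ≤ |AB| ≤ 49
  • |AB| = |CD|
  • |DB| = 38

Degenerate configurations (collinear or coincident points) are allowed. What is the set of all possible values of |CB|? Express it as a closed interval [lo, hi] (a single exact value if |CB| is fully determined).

|CB| ∈ [0, 87]  (≈ [0.0000, 87.0000])

|AB| ∈ [9, 49]
|BD| ∈ {38}
|CD| ∈ [9, 49]
|AD| ∈ [0, 87]
|BC| ∈ [0, 87]
|AC| ∈ [0, 136]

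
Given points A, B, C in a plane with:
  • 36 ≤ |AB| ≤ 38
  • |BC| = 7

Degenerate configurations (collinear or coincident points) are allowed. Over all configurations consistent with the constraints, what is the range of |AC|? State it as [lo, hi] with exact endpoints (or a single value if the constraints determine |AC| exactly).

|AC| ∈ [29, 45]  (≈ [29.0000, 45.0000])

|AB| ∈ [36, 38]
|BC| ∈ {7}
|AC| ∈ [29, 45]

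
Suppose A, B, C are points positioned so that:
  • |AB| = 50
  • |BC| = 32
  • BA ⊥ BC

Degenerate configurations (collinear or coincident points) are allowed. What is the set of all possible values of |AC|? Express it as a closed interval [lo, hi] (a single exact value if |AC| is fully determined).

|AC| = 2·√(881)  (≈ 59.3633)

|AB| ∈ {50}
|BC| ∈ {32}
|AC| ∈ {2·√(881)}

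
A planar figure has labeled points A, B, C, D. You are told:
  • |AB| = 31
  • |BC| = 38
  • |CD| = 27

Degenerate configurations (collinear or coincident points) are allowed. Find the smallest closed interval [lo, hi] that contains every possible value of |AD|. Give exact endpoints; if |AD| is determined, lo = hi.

|AB| ∈ {31}
|BC| ∈ {38}
|CD| ∈ {27}
|AC| ∈ [7, 69]
|BD| ∈ [11, 65]
|AD| ∈ [0, 96]

|AD| ∈ [0, 96]  (≈ [0.0000, 96.0000])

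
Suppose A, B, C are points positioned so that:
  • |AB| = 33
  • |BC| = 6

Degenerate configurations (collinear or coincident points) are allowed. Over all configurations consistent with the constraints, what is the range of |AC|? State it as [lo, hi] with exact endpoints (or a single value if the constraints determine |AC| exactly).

|AC| ∈ [27, 39]  (≈ [27.0000, 39.0000])

|AB| ∈ {33}
|BC| ∈ {6}
|AC| ∈ [27, 39]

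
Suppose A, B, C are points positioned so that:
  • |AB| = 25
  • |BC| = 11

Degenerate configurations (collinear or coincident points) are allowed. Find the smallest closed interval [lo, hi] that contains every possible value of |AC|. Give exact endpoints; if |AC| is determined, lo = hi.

|AC| ∈ [14, 36]  (≈ [14.0000, 36.0000])

|AB| ∈ {25}
|BC| ∈ {11}
|AC| ∈ [14, 36]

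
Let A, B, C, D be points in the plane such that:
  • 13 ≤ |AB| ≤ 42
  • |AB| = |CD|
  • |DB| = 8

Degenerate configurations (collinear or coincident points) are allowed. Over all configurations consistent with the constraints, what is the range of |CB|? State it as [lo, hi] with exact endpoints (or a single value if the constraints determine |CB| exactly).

|CB| ∈ [5, 50]  (≈ [5.0000, 50.0000])

|AB| ∈ [13, 42]
|BD| ∈ {8}
|CD| ∈ [13, 42]
|AD| ∈ [5, 50]
|BC| ∈ [5, 50]
|AC| ∈ [0, 92]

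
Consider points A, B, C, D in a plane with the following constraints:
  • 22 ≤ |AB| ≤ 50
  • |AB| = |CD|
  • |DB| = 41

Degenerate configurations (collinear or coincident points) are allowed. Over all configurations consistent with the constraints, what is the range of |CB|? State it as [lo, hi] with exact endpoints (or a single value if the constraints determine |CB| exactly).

|CB| ∈ [0, 91]  (≈ [0.0000, 91.0000])

|AB| ∈ [22, 50]
|BD| ∈ {41}
|CD| ∈ [22, 50]
|AD| ∈ [0, 91]
|BC| ∈ [0, 91]
|AC| ∈ [0, 141]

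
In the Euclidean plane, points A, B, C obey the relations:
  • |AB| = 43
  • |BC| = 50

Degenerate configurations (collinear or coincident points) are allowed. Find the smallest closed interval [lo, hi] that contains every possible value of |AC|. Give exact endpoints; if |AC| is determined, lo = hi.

|AC| ∈ [7, 93]  (≈ [7.0000, 93.0000])

|AB| ∈ {43}
|BC| ∈ {50}
|AC| ∈ [7, 93]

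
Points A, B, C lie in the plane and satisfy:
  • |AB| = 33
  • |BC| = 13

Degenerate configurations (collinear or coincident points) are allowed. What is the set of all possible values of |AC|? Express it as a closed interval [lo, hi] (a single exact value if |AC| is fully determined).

|AB| ∈ {33}
|BC| ∈ {13}
|AC| ∈ [20, 46]

|AC| ∈ [20, 46]  (≈ [20.0000, 46.0000])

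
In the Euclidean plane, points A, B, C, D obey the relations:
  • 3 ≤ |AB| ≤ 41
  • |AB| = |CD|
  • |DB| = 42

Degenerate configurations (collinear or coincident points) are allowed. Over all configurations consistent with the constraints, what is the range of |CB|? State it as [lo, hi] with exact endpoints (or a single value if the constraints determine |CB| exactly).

|AB| ∈ [3, 41]
|BD| ∈ {42}
|CD| ∈ [3, 41]
|AD| ∈ [1, 83]
|BC| ∈ [1, 83]
|AC| ∈ [0, 124]

|CB| ∈ [1, 83]  (≈ [1.0000, 83.0000])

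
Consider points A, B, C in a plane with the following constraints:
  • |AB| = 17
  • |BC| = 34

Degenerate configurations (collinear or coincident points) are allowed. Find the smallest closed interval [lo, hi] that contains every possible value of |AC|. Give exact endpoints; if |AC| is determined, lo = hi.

|AB| ∈ {17}
|BC| ∈ {34}
|AC| ∈ [17, 51]

|AC| ∈ [17, 51]  (≈ [17.0000, 51.0000])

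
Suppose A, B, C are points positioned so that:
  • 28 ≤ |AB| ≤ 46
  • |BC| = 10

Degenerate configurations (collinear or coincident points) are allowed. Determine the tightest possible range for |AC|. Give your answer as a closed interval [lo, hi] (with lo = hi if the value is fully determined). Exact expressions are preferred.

|AB| ∈ [28, 46]
|BC| ∈ {10}
|AC| ∈ [18, 56]

|AC| ∈ [18, 56]  (≈ [18.0000, 56.0000])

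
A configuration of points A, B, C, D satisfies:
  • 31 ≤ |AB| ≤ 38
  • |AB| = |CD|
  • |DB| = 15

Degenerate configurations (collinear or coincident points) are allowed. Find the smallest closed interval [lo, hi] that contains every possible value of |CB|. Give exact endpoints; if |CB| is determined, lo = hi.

|CB| ∈ [16, 53]  (≈ [16.0000, 53.0000])

|AB| ∈ [31, 38]
|BD| ∈ {15}
|CD| ∈ [31, 38]
|AD| ∈ [16, 53]
|BC| ∈ [16, 53]
|AC| ∈ [0, 91]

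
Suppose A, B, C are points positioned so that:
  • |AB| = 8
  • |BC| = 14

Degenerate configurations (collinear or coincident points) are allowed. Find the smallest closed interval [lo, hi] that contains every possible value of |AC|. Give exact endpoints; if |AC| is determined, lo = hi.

|AC| ∈ [6, 22]  (≈ [6.0000, 22.0000])

|AB| ∈ {8}
|BC| ∈ {14}
|AC| ∈ [6, 22]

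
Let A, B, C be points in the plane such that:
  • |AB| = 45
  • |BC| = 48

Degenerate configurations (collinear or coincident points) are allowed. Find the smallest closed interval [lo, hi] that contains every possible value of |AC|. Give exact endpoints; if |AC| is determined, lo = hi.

|AC| ∈ [3, 93]  (≈ [3.0000, 93.0000])

|AB| ∈ {45}
|BC| ∈ {48}
|AC| ∈ [3, 93]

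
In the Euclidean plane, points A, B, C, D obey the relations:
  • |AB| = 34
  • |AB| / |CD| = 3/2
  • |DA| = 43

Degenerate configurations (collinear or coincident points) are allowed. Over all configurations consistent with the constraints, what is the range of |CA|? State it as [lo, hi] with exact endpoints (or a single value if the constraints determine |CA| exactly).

|AB| ∈ {34}
|AD| ∈ {43}
|CD| ∈ {68/3}
|BD| ∈ [9, 77]
|AC| ∈ [61/3, 197/3]
|BC| ∈ [0, 299/3]

|CA| ∈ [61/3, 197/3]  (≈ [20.3333, 65.6667])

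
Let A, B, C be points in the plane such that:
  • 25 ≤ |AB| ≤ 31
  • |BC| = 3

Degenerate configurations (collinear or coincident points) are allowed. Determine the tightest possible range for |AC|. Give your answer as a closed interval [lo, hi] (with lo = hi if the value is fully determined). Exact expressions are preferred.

|AC| ∈ [22, 34]  (≈ [22.0000, 34.0000])

|AB| ∈ [25, 31]
|BC| ∈ {3}
|AC| ∈ [22, 34]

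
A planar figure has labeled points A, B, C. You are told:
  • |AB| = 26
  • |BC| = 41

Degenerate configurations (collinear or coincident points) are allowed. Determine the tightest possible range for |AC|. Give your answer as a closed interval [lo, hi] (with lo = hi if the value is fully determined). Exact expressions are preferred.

|AC| ∈ [15, 67]  (≈ [15.0000, 67.0000])

|AB| ∈ {26}
|BC| ∈ {41}
|AC| ∈ [15, 67]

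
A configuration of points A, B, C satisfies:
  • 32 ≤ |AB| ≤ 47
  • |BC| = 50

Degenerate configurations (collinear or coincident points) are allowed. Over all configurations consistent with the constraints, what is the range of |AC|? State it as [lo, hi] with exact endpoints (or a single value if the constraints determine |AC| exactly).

|AB| ∈ [32, 47]
|BC| ∈ {50}
|AC| ∈ [3, 97]

|AC| ∈ [3, 97]  (≈ [3.0000, 97.0000])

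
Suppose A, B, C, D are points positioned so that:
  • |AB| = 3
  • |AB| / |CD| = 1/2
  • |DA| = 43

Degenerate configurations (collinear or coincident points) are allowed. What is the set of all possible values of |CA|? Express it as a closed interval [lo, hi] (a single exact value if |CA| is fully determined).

|AB| ∈ {3}
|AD| ∈ {43}
|CD| ∈ {6}
|BD| ∈ [40, 46]
|AC| ∈ [37, 49]
|BC| ∈ [34, 52]

|CA| ∈ [37, 49]  (≈ [37.0000, 49.0000])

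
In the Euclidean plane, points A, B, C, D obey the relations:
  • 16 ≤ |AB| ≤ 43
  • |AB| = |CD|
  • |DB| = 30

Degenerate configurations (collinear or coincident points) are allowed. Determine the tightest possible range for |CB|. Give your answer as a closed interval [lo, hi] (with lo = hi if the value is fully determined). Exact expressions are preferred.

|CB| ∈ [0, 73]  (≈ [0.0000, 73.0000])

|AB| ∈ [16, 43]
|BD| ∈ {30}
|CD| ∈ [16, 43]
|AD| ∈ [0, 73]
|BC| ∈ [0, 73]
|AC| ∈ [0, 116]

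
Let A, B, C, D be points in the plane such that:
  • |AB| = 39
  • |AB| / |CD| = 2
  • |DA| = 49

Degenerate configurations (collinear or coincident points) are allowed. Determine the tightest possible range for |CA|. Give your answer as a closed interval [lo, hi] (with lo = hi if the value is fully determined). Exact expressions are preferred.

|CA| ∈ [59/2, 137/2]  (≈ [29.5000, 68.5000])

|AB| ∈ {39}
|AD| ∈ {49}
|CD| ∈ {39/2}
|BD| ∈ [10, 88]
|AC| ∈ [59/2, 137/2]
|BC| ∈ [0, 215/2]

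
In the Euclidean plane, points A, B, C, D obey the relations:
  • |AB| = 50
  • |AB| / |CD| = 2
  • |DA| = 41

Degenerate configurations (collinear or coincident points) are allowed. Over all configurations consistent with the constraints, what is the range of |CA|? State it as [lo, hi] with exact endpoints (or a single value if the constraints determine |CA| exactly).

|CA| ∈ [16, 66]  (≈ [16.0000, 66.0000])

|AB| ∈ {50}
|AD| ∈ {41}
|CD| ∈ {25}
|BD| ∈ [9, 91]
|AC| ∈ [16, 66]
|BC| ∈ [0, 116]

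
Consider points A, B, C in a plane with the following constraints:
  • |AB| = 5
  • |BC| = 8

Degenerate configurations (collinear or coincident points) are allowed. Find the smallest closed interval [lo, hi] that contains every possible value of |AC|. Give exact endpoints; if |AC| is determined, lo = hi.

|AB| ∈ {5}
|BC| ∈ {8}
|AC| ∈ [3, 13]

|AC| ∈ [3, 13]  (≈ [3.0000, 13.0000])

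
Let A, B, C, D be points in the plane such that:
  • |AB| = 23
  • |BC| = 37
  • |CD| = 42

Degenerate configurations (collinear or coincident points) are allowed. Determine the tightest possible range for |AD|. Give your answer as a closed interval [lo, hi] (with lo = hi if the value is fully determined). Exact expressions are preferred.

|AD| ∈ [0, 102]  (≈ [0.0000, 102.0000])

|AB| ∈ {23}
|BC| ∈ {37}
|CD| ∈ {42}
|AC| ∈ [14, 60]
|BD| ∈ [5, 79]
|AD| ∈ [0, 102]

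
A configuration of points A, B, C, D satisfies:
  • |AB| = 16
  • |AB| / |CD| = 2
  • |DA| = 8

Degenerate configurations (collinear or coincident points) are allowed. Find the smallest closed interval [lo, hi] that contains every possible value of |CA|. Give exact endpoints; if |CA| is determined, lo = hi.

|CA| ∈ [0, 16]  (≈ [0.0000, 16.0000])

|AB| ∈ {16}
|AD| ∈ {8}
|CD| ∈ {8}
|BD| ∈ [8, 24]
|AC| ∈ [0, 16]
|BC| ∈ [0, 32]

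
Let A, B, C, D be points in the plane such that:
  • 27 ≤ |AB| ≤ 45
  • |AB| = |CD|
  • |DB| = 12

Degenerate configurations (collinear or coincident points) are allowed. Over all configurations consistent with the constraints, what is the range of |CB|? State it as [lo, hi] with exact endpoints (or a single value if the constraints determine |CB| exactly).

|AB| ∈ [27, 45]
|BD| ∈ {12}
|CD| ∈ [27, 45]
|AD| ∈ [15, 57]
|BC| ∈ [15, 57]
|AC| ∈ [0, 102]

|CB| ∈ [15, 57]  (≈ [15.0000, 57.0000])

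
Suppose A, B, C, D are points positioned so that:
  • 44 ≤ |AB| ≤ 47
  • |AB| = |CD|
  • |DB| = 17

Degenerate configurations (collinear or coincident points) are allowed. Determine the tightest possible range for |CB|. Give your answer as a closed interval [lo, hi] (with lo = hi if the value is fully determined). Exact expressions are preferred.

|AB| ∈ [44, 47]
|BD| ∈ {17}
|CD| ∈ [44, 47]
|AD| ∈ [27, 64]
|BC| ∈ [27, 64]
|AC| ∈ [0, 111]

|CB| ∈ [27, 64]  (≈ [27.0000, 64.0000])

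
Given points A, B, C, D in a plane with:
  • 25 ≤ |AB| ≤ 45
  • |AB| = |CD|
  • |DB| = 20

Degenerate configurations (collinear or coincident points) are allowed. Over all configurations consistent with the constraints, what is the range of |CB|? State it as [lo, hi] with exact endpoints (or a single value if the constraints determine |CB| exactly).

|CB| ∈ [5, 65]  (≈ [5.0000, 65.0000])

|AB| ∈ [25, 45]
|BD| ∈ {20}
|CD| ∈ [25, 45]
|AD| ∈ [5, 65]
|BC| ∈ [5, 65]
|AC| ∈ [0, 110]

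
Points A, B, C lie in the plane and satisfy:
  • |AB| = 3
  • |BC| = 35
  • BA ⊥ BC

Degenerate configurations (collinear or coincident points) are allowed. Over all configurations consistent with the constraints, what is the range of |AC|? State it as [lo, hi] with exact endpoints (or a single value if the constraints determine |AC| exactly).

|AB| ∈ {3}
|BC| ∈ {35}
|AC| ∈ {√(1234)}

|AC| = √(1234)  (≈ 35.1283)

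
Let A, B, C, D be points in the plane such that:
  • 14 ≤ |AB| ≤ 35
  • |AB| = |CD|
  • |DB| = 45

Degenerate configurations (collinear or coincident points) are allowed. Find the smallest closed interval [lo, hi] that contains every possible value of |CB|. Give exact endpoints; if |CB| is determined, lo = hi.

|CB| ∈ [10, 80]  (≈ [10.0000, 80.0000])

|AB| ∈ [14, 35]
|BD| ∈ {45}
|CD| ∈ [14, 35]
|AD| ∈ [10, 80]
|BC| ∈ [10, 80]
|AC| ∈ [0, 115]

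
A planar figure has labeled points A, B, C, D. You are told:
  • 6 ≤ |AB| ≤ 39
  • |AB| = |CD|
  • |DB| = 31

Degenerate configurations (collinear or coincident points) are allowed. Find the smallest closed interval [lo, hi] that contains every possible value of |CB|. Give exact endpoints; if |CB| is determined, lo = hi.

|AB| ∈ [6, 39]
|BD| ∈ {31}
|CD| ∈ [6, 39]
|AD| ∈ [0, 70]
|BC| ∈ [0, 70]
|AC| ∈ [0, 109]

|CB| ∈ [0, 70]  (≈ [0.0000, 70.0000])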